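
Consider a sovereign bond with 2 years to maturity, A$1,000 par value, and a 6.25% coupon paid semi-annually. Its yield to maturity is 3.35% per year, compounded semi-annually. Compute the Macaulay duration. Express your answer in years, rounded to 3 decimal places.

1.914 years

Periodic yield y = 0.01675. Discount each cash flow and weight by its period:
  t   CF        PV=CF/(1+0.01675)^t    t·PV
  1        31.25        30.7352        30.7352
  2        31.25        30.2289        60.4577
  3        31.25        29.7309        89.1926
  4     1,031.25       964.9554     3,859.8216
  Σ                  1,055.6503     4,040.2070
Price P = Σ PV = 1,055.6503.
Macaulay duration = Σ(t·PV) / P = 4,040.2070 / 1,055.6503 = 3.82722 half-year periods.
In years: 3.82722 / 2 = 1.91361 years.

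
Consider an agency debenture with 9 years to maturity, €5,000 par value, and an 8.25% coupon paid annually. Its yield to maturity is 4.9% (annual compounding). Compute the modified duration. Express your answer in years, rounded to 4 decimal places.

6.6230 years

Periodic yield y = 0.049. First find Macaulay duration:
  t   CF        PV=CF/(1+0.049)^t    t·PV
  1       412.50       393.2316       393.2316
  2       412.50       374.8633       749.7267
  3       412.50       357.3530     1,072.0591
  4       412.50       340.6607     1,362.6427
  5       412.50       324.7480     1,623.7401
  6       412.50       309.5787     1,857.4720
  7       412.50       295.1179     2,065.8252
  8       412.50       281.3326     2,250.6607
  9     5,412.50     3,518.9939    31,670.9452
  Σ                  6,195.8798    43,046.3034
P = 6,195.8798; Macaulay duration = 43,046.3034 / 6,195.8798 = 6.94757 years.
Modified duration = D_Mac / (1 + y) = 6.94757 / 1.049 = 6.62304 years.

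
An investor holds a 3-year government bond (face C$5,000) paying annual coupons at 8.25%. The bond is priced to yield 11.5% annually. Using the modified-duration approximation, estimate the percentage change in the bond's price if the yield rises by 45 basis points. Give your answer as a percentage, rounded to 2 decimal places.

-1.12%

Periodic yield y = 0.115. Modified duration first:
  t   CF        PV=CF/(1+0.115)^t    t·PV
  1       412.50       369.9552       369.9552
  2       412.50       331.7983       663.5967
  3     5,412.50     3,904.5708    11,713.7125
  Σ                  4,606.3243    12,747.2644
P = 4,606.3243; D_Mac = 2.76734 yrs; D_mod = 2.76734/(1+0.115) = 2.48192 yrs.
ΔP/P ≈ -D_mod · Δy = -2.48192 × (+0.0045) = -0.011169 = -1.1169%.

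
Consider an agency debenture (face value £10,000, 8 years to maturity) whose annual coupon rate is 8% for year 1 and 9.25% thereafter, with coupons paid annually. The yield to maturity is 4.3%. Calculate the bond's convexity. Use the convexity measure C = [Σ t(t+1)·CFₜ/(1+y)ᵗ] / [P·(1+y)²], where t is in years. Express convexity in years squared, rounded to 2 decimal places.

With y = 0.043:
  t   CF        PV=CF/(1+0.043)^t    t·PV        t(t+1)·PV
  1       800.00       767.0182       767.0182       1,534.0364
  2       925.00       850.3018     1,700.6037       5,101.8110
  3       925.00       815.2462     2,445.7387       9,782.9549
  4       925.00       781.6359     3,126.5436      15,632.7180
  5       925.00       749.4112     3,747.0561      22,482.3366
  6       925.00       718.5151     4,311.0904      30,177.6330
  7       925.00       688.8927     4,822.2488      38,577.9904
  8    10,925.00     7,800.9407    62,407.5258     561,667.7326
  Σ                 13,171.9619    83,327.8254     684,957.2130
P = 13,171.9619.
Convexity = Σ t(t+1)·PV / [P·(1+y)²] = 684,957.2130 / (13,171.9619 × 1.087849) = 47.80181.

47.80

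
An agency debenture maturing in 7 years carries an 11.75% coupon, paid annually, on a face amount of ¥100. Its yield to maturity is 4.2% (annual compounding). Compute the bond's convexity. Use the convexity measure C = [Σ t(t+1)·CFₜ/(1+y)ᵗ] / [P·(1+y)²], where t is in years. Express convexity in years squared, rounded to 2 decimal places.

36.69

With y = 0.042:
  t   CF        PV=CF/(1+0.042)^t    t·PV        t(t+1)·PV
  1        11.75        11.2764        11.2764          22.5528
  2        11.75        10.8219        21.6437          64.9312
  3        11.75        10.3857        31.1570         124.6281
  4        11.75         9.9671        39.8682         199.3412
  5        11.75         9.5653        47.8266         286.9594
  6        11.75         9.1798        55.0786         385.5501
  7       111.75        83.7864       586.5048       4,692.0381
  Σ                    144.9825       793.3553       5,776.0009
P = 144.9825.
Convexity = Σ t(t+1)·PV / [P·(1+y)²] = 5,776.0009 / (144.9825 × 1.085764) = 36.69242.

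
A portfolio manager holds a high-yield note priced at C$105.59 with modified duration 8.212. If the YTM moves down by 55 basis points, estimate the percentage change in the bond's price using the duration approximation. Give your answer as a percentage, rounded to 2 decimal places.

Duration approximation: ΔP/P ≈ -D_mod · Δy = -8.212 × (-0.0055) = +0.045166.
As a percentage: +4.5166%.

+4.52%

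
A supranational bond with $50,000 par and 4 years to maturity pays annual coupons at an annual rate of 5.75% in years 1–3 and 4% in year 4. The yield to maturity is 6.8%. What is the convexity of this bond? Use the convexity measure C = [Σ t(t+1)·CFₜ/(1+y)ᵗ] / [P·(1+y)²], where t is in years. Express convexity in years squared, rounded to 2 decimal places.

15.64

With y = 0.068:
  t   CF        PV=CF/(1+0.068)^t    t·PV        t(t+1)·PV
  1     2,875.00     2,691.9476     2,691.9476       5,383.8951
  2     2,875.00     2,520.5502     5,041.1003      15,123.3009
  3     2,875.00     2,360.0657     7,080.1971      28,320.7883
  4    52,000.00    39,968.5445   159,874.1779     799,370.8893
  Σ                 47,541.1079   174,687.4228     848,198.8737
P = 47,541.1079.
Convexity = Σ t(t+1)·PV / [P·(1+y)²] = 848,198.8737 / (47,541.1079 × 1.140624) = 15.64177.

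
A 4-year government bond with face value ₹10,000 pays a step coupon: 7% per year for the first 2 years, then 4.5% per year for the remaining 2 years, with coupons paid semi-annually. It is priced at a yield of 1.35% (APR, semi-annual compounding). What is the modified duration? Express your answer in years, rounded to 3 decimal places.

3.597 years

Periodic yield y = 0.00675. First find Macaulay duration:
  t   CF        PV=CF/(1+0.00675)^t    t·PV
  1       350.00       347.6533       347.6533
  2       350.00       345.3224       690.6448
  3       350.00       343.0071     1,029.0213
  4       350.00       340.7073     1,362.8294
  5       225.00       217.5576     1,087.7882
  6       225.00       216.0990     1,296.5938
  7       225.00       214.6501     1,502.5505
  8    10,225.00     9,689.2511    77,514.0087
  Σ                 11,714.2480    84,831.0901
P = 11,714.2480; Macaulay duration = 84,831.0901 / 11,714.2480 = 7.24170 half-year periods = 3.62085 years.
Modified duration = D_Mac / (1 + y) = 3.62085 / 1.00675 = 3.59657 years.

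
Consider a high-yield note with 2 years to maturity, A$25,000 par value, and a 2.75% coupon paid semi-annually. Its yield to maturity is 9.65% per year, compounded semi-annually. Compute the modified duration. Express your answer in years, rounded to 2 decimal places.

Periodic yield y = 0.04825. First find Macaulay duration:
  t   CF        PV=CF/(1+0.04825)^t    t·PV
  1       343.75       327.9275       327.9275
  2       343.75       312.8333       625.6666
  3       343.75       298.4339       895.3016
  4    25,343.75    20,989.9494    83,959.7976
  Σ                 21,929.1440    85,808.6932
P = 21,929.1440; Macaulay duration = 85,808.6932 / 21,929.1440 = 3.91300 half-year periods = 1.95650 years.
Modified duration = D_Mac / (1 + y) = 1.95650 / 1.04825 = 1.86644 years.

1.87 years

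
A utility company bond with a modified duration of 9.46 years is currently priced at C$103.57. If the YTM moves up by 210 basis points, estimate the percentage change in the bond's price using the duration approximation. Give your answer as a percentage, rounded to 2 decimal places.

-19.87%

Duration approximation: ΔP/P ≈ -D_mod · Δy = -9.46 × (+0.021) = -0.198660.
As a percentage: -19.8660%.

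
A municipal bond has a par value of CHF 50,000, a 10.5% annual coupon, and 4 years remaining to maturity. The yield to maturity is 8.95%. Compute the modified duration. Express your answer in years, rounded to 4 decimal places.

3.1932 years

Periodic yield y = 0.0895. First find Macaulay duration:
  t   CF        PV=CF/(1+0.0895)^t    t·PV
  1     5,250.00     4,818.7242     4,818.7242
  2     5,250.00     4,422.8767     8,845.7534
  3     5,250.00     4,059.5472    12,178.6417
  4    55,250.00    39,212.3928   156,849.5711
  Σ                 52,513.5409   182,692.6904
P = 52,513.5409; Macaulay duration = 182,692.6904 / 52,513.5409 = 3.47896 years.
Modified duration = D_Mac / (1 + y) = 3.47896 / 1.0895 = 3.19317 years.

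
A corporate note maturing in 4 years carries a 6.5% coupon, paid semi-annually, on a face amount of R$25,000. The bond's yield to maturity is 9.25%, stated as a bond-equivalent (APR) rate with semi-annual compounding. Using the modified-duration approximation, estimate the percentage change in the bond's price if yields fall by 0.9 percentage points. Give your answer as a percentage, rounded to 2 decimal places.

+3.06%

Periodic yield y = 0.04625. Modified duration first:
  t   CF        PV=CF/(1+0.04625)^t    t·PV
  1       812.50       776.5830       776.5830
  2       812.50       742.2538     1,484.5076
  3       812.50       709.4421     2,128.3263
  4       812.50       678.0809     2,712.3234
  5       812.50       648.1060     3,240.5298
  6       812.50       619.4561     3,716.7367
  7       812.50       592.0727     4,144.5092
  8    25,812.50    17,978.2039   143,825.6310
  Σ                 22,744.1985   162,029.1471
P = 22,744.1985; D_Mac = 7.12398 half-year periods = 3.56199 yrs; D_mod = 3.56199/(1+0.04625) = 3.40453 yrs.
ΔP/P ≈ -D_mod · Δy = -3.40453 × (-0.009) = +0.030641 = +3.0641%.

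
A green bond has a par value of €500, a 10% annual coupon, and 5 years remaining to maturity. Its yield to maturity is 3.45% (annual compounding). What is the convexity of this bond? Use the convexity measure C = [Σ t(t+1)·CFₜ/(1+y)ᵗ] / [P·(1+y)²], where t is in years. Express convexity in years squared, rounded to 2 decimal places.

22.66

With y = 0.0345:
  t   CF        PV=CF/(1+0.0345)^t    t·PV        t(t+1)·PV
  1        50.00        48.3325        48.3325          96.6651
  2        50.00        46.7207        93.4413         280.3240
  3        50.00        45.1626       135.4877         541.9507
  4        50.00        43.6564       174.6256         873.1282
  5       550.00       464.2054     2,321.0271      13,926.1628
  Σ                    648.0776     2,772.9143      15,718.2308
P = 648.0776.
Convexity = Σ t(t+1)·PV / [P·(1+y)²] = 15,718.2308 / (648.0776 × 1.070190) = 22.66291.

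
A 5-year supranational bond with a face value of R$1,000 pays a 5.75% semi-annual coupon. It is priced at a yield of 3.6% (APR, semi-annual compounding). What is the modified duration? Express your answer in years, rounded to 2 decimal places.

Periodic yield y = 0.018. First find Macaulay duration:
  t   CF        PV=CF/(1+0.018)^t    t·PV
  1        28.75        28.2417        28.2417
  2        28.75        27.7423        55.4846
  3        28.75        27.2518        81.7553
  4        28.75        26.7699       107.0796
  5        28.75        26.2966       131.4828
  6        28.75        25.8316       154.9896
  7        28.75        25.3748       177.6239
  8        28.75        24.9262       199.4094
  9        28.75        24.4854       220.3689
  10    1,028.75       860.6609     8,606.6089
  Σ                  1,097.5811     9,763.0446
P = 1,097.5811; Macaulay duration = 9,763.0446 / 1,097.5811 = 8.89506 half-year periods = 4.44753 years.
Modified duration = D_Mac / (1 + y) = 4.44753 / 1.018 = 4.36889 years.

4.37 years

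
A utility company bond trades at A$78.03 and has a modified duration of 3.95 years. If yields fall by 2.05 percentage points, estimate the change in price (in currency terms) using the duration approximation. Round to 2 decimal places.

Duration approximation: ΔP/P ≈ -D_mod · Δy = -3.95 × (-0.0205) = +0.080975.
ΔP ≈ 78.03 × (+0.080975) = +6.31847925.

+A$6.32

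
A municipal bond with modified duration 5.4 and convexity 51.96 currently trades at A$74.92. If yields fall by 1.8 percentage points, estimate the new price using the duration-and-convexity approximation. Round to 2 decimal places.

Duration effect: -D_mod·Δy = -5.4 × (-0.018) = +0.097200
Convexity effect: ½·C·(Δy)² = 0.5 × 51.96 × (-0.018)² = +0.00841752
ΔP/P ≈ +0.097200 + 0.00841752 = +0.10561752
New price ≈ 74.92 × (1 + 0.10561752) = 82.8328645984.

A$82.83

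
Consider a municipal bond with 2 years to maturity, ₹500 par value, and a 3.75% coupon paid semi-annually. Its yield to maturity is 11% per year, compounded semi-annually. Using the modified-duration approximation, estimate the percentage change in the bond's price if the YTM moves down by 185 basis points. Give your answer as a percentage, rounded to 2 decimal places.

+3.40%

Periodic yield y = 0.055. Modified duration first:
  t   CF        PV=CF/(1+0.055)^t    t·PV
  1        9.375         8.8863         8.8863
  2        9.375         8.4230        16.8460
  3        9.375         7.9839        23.9516
  4      509.375       411.1760     1,644.7041
  Σ                    436.4692     1,694.3880
P = 436.4692; D_Mac = 3.88203 half-year periods = 1.94102 yrs; D_mod = 1.94102/(1+0.055) = 1.83983 yrs.
ΔP/P ≈ -D_mod · Δy = -1.83983 × (-0.0185) = +0.034037 = +3.4037%.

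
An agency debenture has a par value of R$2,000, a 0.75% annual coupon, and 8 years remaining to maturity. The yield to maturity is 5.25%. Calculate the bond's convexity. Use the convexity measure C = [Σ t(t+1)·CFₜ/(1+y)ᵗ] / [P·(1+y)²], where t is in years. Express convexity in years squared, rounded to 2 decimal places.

With y = 0.0525:
  t   CF        PV=CF/(1+0.0525)^t    t·PV        t(t+1)·PV
  1        15.00        14.2518        14.2518          28.5036
  2        15.00        13.5409        27.0818          81.2453
  3        15.00        12.8654        38.5963         154.3854
  4        15.00        12.2237        48.8948         244.4741
  5        15.00        11.6140        58.0699         348.4191
  6        15.00        11.0347        66.2079         463.4554
  7        15.00        10.4842        73.3896         587.1169
  8     2,015.00     1,338.1297    10,705.0377      96,345.3394
  Σ                  1,424.1444    11,031.5298      98,252.9391
P = 1,424.1444.
Convexity = Σ t(t+1)·PV / [P·(1+y)²] = 98,252.9391 / (1,424.1444 × 1.107756) = 62.27982.

62.28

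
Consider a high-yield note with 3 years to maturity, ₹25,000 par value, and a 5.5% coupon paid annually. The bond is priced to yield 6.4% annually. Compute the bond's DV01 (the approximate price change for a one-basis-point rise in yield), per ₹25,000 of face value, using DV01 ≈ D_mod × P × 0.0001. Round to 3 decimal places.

₹6.523

Periodic yield y = 0.064.
  t   CF        PV=CF/(1+0.064)^t    t·PV
  1     1,375.00     1,292.2932     1,292.2932
  2     1,375.00     1,214.5613     2,429.1226
  3    26,375.00    21,896.1412    65,688.4235
  Σ                 24,402.9957    69,409.8394
P = 24,402.9957; D_Mac = 2.84432 yrs; D_mod = 2.67323 yrs.
DV01 ≈ 2.67323 × 24,402.9957 × 0.0001 = 6.523481.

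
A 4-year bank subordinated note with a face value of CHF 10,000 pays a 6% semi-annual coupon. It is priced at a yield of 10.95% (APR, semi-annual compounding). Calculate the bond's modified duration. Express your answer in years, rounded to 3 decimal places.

Periodic yield y = 0.05475. First find Macaulay duration:
  t   CF        PV=CF/(1+0.05475)^t    t·PV
  1       300.00       284.4276       284.4276
  2       300.00       269.6635       539.3270
  3       300.00       255.6658       766.9974
  4       300.00       242.3947       969.5788
  5       300.00       229.8125     1,149.0623
  6       300.00       217.8834     1,307.3001
  7       300.00       206.5735     1,446.0142
  8    10,300.00     6,724.2051    53,793.6409
  Σ                  8,430.6260    60,256.3484
P = 8,430.6260; Macaulay duration = 60,256.3484 / 8,430.6260 = 7.14732 half-year periods = 3.57366 years.
Modified duration = D_Mac / (1 + y) = 3.57366 / 1.05475 = 3.38816 years.

3.388 years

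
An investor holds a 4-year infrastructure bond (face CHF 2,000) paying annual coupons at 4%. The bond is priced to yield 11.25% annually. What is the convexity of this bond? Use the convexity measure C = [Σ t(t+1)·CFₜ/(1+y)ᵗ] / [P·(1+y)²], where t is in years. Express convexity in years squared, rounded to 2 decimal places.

14.77

With y = 0.1125:
  t   CF        PV=CF/(1+0.1125)^t    t·PV        t(t+1)·PV
  1        80.00        71.9101        71.9101         143.8202
  2        80.00        64.6383       129.2766         387.8298
  3        80.00        58.1018       174.3055         697.2221
  4     2,080.00     1,357.8858     5,431.5433      27,157.7166
  Σ                  1,552.5361     5,807.0356      28,386.5888
P = 1,552.5361.
Convexity = Σ t(t+1)·PV / [P·(1+y)²] = 28,386.5888 / (1,552.5361 × 1.237656) = 14.77309.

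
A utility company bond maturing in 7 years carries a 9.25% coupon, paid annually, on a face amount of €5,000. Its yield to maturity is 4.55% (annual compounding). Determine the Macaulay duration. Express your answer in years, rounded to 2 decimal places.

Periodic yield y = 0.0455. Discount each cash flow and weight by its year:
  t   CF        PV=CF/(1+0.0455)^t    t·PV
  1       462.50       442.3721       442.3721
  2       462.50       423.1201       846.2402
  3       462.50       404.7060     1,214.1180
  4       462.50       387.0932     1,548.3730
  5       462.50       370.2470     1,851.2350
  6       462.50       354.1339     2,124.8035
  7     5,462.50     4,000.5821    28,004.0749
  Σ                  6,382.2544    36,031.2165
Price P = Σ PV = 6,382.2544.
Macaulay duration = Σ(t·PV) / P = 36,031.2165 / 6,382.2544 = 5.64553 years.

5.65 years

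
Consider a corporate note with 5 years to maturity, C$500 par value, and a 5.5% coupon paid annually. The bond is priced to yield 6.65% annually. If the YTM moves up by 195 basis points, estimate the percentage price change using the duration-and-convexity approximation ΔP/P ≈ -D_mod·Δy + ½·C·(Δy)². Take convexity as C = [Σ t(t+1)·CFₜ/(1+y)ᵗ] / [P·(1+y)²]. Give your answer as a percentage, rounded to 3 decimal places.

-7.778%

With y = 0.0665:
  t   CF        PV=CF/(1+0.0665)^t    t·PV        t(t+1)·PV
  1        27.50        25.7853        25.7853          51.5706
  2        27.50        24.1775        48.3550         145.0649
  3        27.50        22.6699        68.0098         272.0391
  4        27.50        21.2564        85.0255         425.1276
  5       527.50       382.3122     1,911.5610      11,469.3662
  Σ                    476.2013     2,138.7366      12,363.1683
P = 476.2013; D_Mac = 4.49124 yrs; D_mod = 4.21120 yrs; C = 22.82535.
Duration effect: -4.21120 × (+0.0195) = -0.082118
Convexity effect: 0.5 × 22.82535 × (0.0195)² = +0.0043397
ΔP/P ≈ -0.082118 + 0.0043397 = -0.077779 = -7.7779%.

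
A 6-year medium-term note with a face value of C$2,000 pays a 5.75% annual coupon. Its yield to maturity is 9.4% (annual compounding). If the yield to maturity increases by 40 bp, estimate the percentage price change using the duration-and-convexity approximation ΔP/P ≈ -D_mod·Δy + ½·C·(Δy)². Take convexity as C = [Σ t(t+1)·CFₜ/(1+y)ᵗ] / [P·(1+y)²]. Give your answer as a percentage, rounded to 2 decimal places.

-1.86%

With y = 0.094:
  t   CF        PV=CF/(1+0.094)^t    t·PV        t(t+1)·PV
  1       115.00       105.1188       105.1188         210.2377
  2       115.00        96.0867       192.1734         576.5201
  3       115.00        87.8306       263.4918       1,053.9673
  4       115.00        80.2839       321.1357       1,605.6783
  5       115.00        73.3857       366.9283       2,201.5699
  6     2,115.00     1,233.6911     7,402.1467      51,815.0272
  Σ                  1,676.3968     8,650.9947      57,463.0004
P = 1,676.3968; D_Mac = 5.16047 yrs; D_mod = 4.71707 yrs; C = 28.64025.
Duration effect: -4.71707 × (+0.004) = -0.018868
Convexity effect: 0.5 × 28.64025 × (0.004)² = +0.0002291
ΔP/P ≈ -0.018868 + 0.0002291 = -0.018639 = -1.8639%.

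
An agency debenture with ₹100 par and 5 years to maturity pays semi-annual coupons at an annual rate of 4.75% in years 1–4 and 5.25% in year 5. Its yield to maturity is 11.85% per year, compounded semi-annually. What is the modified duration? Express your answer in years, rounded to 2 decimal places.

4.16 years

Periodic yield y = 0.05925. First find Macaulay duration:
  t   CF        PV=CF/(1+0.05925)^t    t·PV
  1        2.375         2.2422         2.2422
  2        2.375         2.1167         4.2335
  3        2.375         1.9983         5.9950
  4        2.375         1.8866         7.5462
  5        2.375         1.7810         8.9052
  6        2.375         1.6814        10.0884
  7        2.375         1.5874        11.1115
  8        2.375         1.4986        11.9885
  9        2.625         1.5637        14.0730
  10     102.625        57.7123       577.1231
  Σ                     74.0681       653.3065
P = 74.0681; Macaulay duration = 653.3065 / 74.0681 = 8.82035 half-year periods = 4.41017 years.
Modified duration = D_Mac / (1 + y) = 4.41017 / 1.05925 = 4.16349 years.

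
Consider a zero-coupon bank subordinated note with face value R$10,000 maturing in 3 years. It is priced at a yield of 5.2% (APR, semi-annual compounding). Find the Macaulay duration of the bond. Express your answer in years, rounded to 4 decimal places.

A zero-coupon bond has a single cash flow at maturity, so its Macaulay duration equals its maturity: 3 years.
(Equivalently: 6 semi-annual periods ÷ 2 = 3 years.)

3.0000 years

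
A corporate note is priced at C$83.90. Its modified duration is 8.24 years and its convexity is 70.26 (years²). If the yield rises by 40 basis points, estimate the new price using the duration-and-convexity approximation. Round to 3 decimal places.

C$81.182

Duration effect: -D_mod·Δy = -8.24 × (+0.004) = -0.032960
Convexity effect: ½·C·(Δy)² = 0.5 × 70.26 × (0.004)² = +0.00056208
ΔP/P ≈ -0.032960 + 0.00056208 = -0.03239792
New price ≈ 83.90 × (1 - 0.03239792) = 81.181814512.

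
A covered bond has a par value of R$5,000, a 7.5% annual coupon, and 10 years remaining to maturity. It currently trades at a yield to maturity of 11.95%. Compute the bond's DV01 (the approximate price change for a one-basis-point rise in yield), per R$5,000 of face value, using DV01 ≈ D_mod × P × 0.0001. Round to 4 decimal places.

Periodic yield y = 0.1195.
  t   CF        PV=CF/(1+0.1195)^t    t·PV
  1       375.00       334.9710       334.9710
  2       375.00       299.2148       598.4296
  3       375.00       267.2754       801.8262
  4       375.00       238.7453       954.9813
  5       375.00       213.2607     1,066.3034
  6       375.00       190.4964     1,142.9782
  7       375.00       170.1620     1,191.1340
  8       375.00       151.9982     1,215.9857
  9       375.00       135.7733     1,221.9597
  10    5,375.00     1,738.3511    17,383.5107
  Σ                  3,740.2481    25,912.0797
P = 3,740.2481; D_Mac = 6.92790 yrs; D_mod = 6.18839 yrs.
DV01 ≈ 6.18839 × 3,740.2481 × 0.0001 = 2.314612.

R$2.3146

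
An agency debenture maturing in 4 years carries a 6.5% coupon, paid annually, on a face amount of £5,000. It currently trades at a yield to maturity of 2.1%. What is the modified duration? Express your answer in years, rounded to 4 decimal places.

Periodic yield y = 0.021. First find Macaulay duration:
  t   CF        PV=CF/(1+0.021)^t    t·PV
  1       325.00       318.3154       318.3154
  2       325.00       311.7682       623.5365
  3       325.00       305.3558       916.0673
  4     5,325.00     4,900.2320    19,600.9281
  Σ                  5,835.6714    21,458.8473
P = 5,835.6714; Macaulay duration = 21,458.8473 / 5,835.6714 = 3.67719 years.
Modified duration = D_Mac / (1 + y) = 3.67719 / 1.021 = 3.60155 years.

3.6016 years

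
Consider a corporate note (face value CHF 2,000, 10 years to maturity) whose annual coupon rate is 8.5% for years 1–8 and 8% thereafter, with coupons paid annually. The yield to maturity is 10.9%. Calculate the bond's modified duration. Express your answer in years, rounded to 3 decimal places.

Periodic yield y = 0.109. First find Macaulay duration:
  t   CF        PV=CF/(1+0.109)^t    t·PV
  1       170.00       153.2913       153.2913
  2       170.00       138.2248       276.4495
  3       170.00       124.6391       373.9173
  4       170.00       112.3887       449.5549
  5       170.00       101.3424       506.7120
  6       170.00        91.3818       548.2907
  7       170.00        82.4002       576.8012
  8       170.00        74.3013       594.4106
  9       160.00        63.0574       567.5166
  10    2,160.00       767.6059     7,676.0587
  Σ                  1,708.6328    11,723.0028
P = 1,708.6328; Macaulay duration = 11,723.0028 / 1,708.6328 = 6.86104 years.
Modified duration = D_Mac / (1 + y) = 6.86104 / 1.109 = 6.18669 years.

6.187 years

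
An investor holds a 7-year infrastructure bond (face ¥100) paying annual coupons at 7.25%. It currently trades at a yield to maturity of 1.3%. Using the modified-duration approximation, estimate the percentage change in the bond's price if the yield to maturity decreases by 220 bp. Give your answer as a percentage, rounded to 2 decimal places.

Periodic yield y = 0.013. Modified duration first:
  t   CF        PV=CF/(1+0.013)^t    t·PV
  1         7.25         7.1570         7.1570
  2         7.25         7.0651        14.1302
  3         7.25         6.9744        20.9233
  4         7.25         6.8849        27.5398
  5         7.25         6.7966        33.9829
  6         7.25         6.7094        40.2562
  7       107.25        97.9786       685.8501
  Σ                    139.5660       829.8395
P = 139.5660; D_Mac = 5.94586 yrs; D_mod = 5.94586/(1+0.013) = 5.86955 yrs.
ΔP/P ≈ -D_mod · Δy = -5.86955 × (-0.022) = +0.129130 = +12.9130%.

+12.91%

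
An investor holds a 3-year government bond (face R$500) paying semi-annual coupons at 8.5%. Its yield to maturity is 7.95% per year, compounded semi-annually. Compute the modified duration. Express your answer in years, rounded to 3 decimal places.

2.609 years

Periodic yield y = 0.03975. First find Macaulay duration:
  t   CF        PV=CF/(1+0.03975)^t    t·PV
  1        21.25        20.4376        20.4376
  2        21.25        19.6563        39.3125
  3        21.25        18.9048        56.7144
  4        21.25        18.1821        72.7283
  5        21.25        17.4870        87.4348
  6       521.25       412.5461     2,475.2766
  Σ                    507.2138     2,751.9043
P = 507.2138; Macaulay duration = 2,751.9043 / 507.2138 = 5.42553 half-year periods = 2.71277 years.
Modified duration = D_Mac / (1 + y) = 2.71277 / 1.03975 = 2.60906 years.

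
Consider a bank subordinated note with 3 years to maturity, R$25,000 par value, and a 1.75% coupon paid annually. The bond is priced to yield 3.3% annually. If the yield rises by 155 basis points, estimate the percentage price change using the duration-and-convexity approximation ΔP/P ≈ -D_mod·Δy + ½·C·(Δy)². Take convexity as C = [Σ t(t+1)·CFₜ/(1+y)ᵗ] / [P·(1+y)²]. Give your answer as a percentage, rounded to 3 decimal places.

With y = 0.033:
  t   CF        PV=CF/(1+0.033)^t    t·PV        t(t+1)·PV
  1       437.50       423.5237       423.5237         847.0474
  2       437.50       409.9939       819.9878       2,459.9635
  3    25,437.50    23,076.6871    69,230.0614     276,920.2456
  Σ                 23,910.2048    70,473.5729     280,227.2565
P = 23,910.2048; D_Mac = 2.94743 yrs; D_mod = 2.85327 yrs; C = 10.98314.
Duration effect: -2.85327 × (+0.0155) = -0.044226
Convexity effect: 0.5 × 10.98314 × (0.0155)² = +0.0013193
ΔP/P ≈ -0.044226 + 0.0013193 = -0.042906 = -4.2906%.

-4.291%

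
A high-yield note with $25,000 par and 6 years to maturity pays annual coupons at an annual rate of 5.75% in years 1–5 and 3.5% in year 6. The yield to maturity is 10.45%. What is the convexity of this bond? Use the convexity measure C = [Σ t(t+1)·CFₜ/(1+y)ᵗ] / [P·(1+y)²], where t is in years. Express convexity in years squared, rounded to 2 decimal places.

With y = 0.1045:
  t   CF        PV=CF/(1+0.1045)^t    t·PV        t(t+1)·PV
  1     1,437.50     1,301.4939     1,301.4939       2,602.9878
  2     1,437.50     1,178.3557     2,356.7114       7,070.1343
  3     1,437.50     1,066.8680     3,200.6040      12,802.4161
  4     1,437.50       965.9285     3,863.7139      19,318.5697
  5     1,437.50       874.5391     4,372.6957      26,236.1743
  6    25,875.00    14,252.3355    85,514.0130     598,598.0912
  Σ                 19,639.5207   100,609.2320     666,628.3733
P = 19,639.5207.
Convexity = Σ t(t+1)·PV / [P·(1+y)²] = 666,628.3733 / (19,639.5207 × 1.219920) = 27.82412.

27.82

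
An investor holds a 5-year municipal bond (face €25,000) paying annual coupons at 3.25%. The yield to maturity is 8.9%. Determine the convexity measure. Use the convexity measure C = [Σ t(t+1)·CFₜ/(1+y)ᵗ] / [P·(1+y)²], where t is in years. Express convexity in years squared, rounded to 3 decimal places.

With y = 0.089:
  t   CF        PV=CF/(1+0.089)^t    t·PV        t(t+1)·PV
  1       812.50       746.0973       746.0973       1,492.1947
  2       812.50       685.1215     1,370.2430       4,110.7291
  3       812.50       629.1290     1,887.3871       7,549.5484
  4       812.50       577.7126     2,310.8505      11,554.2523
  5    25,812.50    16,853.5219    84,267.6096     505,605.6576
  Σ                 19,491.5824    90,582.1875     530,312.3821
P = 19,491.5824.
Convexity = Σ t(t+1)·PV / [P·(1+y)²] = 530,312.3821 / (19,491.5824 × 1.185921) = 22.94187.

22.942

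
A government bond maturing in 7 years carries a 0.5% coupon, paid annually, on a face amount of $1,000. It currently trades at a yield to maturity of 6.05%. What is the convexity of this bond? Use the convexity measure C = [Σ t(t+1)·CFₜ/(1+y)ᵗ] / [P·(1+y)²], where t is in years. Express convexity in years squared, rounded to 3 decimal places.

With y = 0.0605:
  t   CF        PV=CF/(1+0.0605)^t    t·PV        t(t+1)·PV
  1         5.00         4.7148         4.7148           9.4295
  2         5.00         4.4458         8.8916          26.6747
  3         5.00         4.1922        12.5765          50.3059
  4         5.00         3.9530        15.8120          79.0601
  5         5.00         3.7275        18.6375         111.8247
  6         5.00         3.5148        21.0891         147.6234
  7     1,005.00       666.1796     4,663.2574      37,306.0595
  Σ                    690.7277     4,744.9788      37,730.9779
P = 690.7277.
Convexity = Σ t(t+1)·PV / [P·(1+y)²] = 37,730.9779 / (690.7277 × 1.124660) = 48.57020.

48.570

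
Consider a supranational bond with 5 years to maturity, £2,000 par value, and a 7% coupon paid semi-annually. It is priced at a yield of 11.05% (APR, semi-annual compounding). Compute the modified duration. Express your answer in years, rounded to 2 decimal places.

4.01 years

Periodic yield y = 0.05525. First find Macaulay duration:
  t   CF        PV=CF/(1+0.05525)^t    t·PV
  1        70.00        66.3350        66.3350
  2        70.00        62.8619       125.7237
  3        70.00        59.5706       178.7118
  4        70.00        56.4516       225.8066
  5        70.00        53.4960       267.4800
  6        70.00        50.6951       304.1705
  7        70.00        48.0408       336.2858
  8        70.00        45.5255       364.2044
  9        70.00        43.1420       388.2776
  10    2,070.00     1,208.9734    12,089.7338
  Σ                  1,695.0919    14,346.7291
P = 1,695.0919; Macaulay duration = 14,346.7291 / 1,695.0919 = 8.46369 half-year periods = 4.23184 years.
Modified duration = D_Mac / (1 + y) = 4.23184 / 1.05525 = 4.01028 years.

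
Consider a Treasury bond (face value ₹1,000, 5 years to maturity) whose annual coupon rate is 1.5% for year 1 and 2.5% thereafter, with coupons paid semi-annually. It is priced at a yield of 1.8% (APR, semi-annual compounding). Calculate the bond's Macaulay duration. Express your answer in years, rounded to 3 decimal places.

4.775 years

Periodic yield y = 0.009. Discount each cash flow and weight by its period:
  t   CF        PV=CF/(1+0.009)^t    t·PV
  1         7.50         7.4331         7.4331
  2         7.50         7.3668        14.7336
  3        12.50        12.1685        36.5055
  4        12.50        12.0599        48.2398
  5        12.50        11.9524        59.7619
  6        12.50        11.8458        71.0746
  7        12.50        11.7401        82.1807
  8        12.50        11.6354        93.0831
  9        12.50        11.5316       103.7844
  10    1,012.50       925.7279     9,257.2794
  Σ                  1,023.4615     9,774.0759
Price P = Σ PV = 1,023.4615.
Macaulay duration = Σ(t·PV) / P = 9,774.0759 / 1,023.4615 = 9.55002 half-year periods.
In years: 9.55002 / 2 = 4.77501 years.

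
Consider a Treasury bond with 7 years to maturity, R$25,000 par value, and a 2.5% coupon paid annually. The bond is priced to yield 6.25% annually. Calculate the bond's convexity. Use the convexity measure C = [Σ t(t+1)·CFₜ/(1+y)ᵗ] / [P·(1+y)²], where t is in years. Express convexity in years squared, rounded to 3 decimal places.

44.325

With y = 0.0625:
  t   CF        PV=CF/(1+0.0625)^t    t·PV        t(t+1)·PV
  1       625.00       588.2353       588.2353       1,176.4706
  2       625.00       553.6332     1,107.2664       3,321.7993
  3       625.00       521.0666     1,563.1997       6,252.7987
  4       625.00       490.4156     1,961.6623       9,808.3117
  5       625.00       461.5676     2,307.8380      13,847.0283
  6       625.00       434.4166     2,606.4994      18,245.4961
  7    25,625.00    16,763.3689   117,343.5825     938,748.6598
  Σ                 19,812.7038   127,478.2837     991,400.5644
P = 19,812.7038.
Convexity = Σ t(t+1)·PV / [P·(1+y)²] = 991,400.5644 / (19,812.7038 × 1.128906) = 44.32488.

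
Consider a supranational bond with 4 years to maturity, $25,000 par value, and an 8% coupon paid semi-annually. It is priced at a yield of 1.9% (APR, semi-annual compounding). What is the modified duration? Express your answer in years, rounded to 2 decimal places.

3.53 years

Periodic yield y = 0.0095. First find Macaulay duration:
  t   CF        PV=CF/(1+0.0095)^t    t·PV
  1     1,000.00       990.5894       990.5894
  2     1,000.00       981.2674     1,962.5347
  3     1,000.00       972.0330     2,916.0991
  4     1,000.00       962.8856     3,851.5425
  5     1,000.00       953.8243     4,769.1215
  6     1,000.00       944.8482     5,669.0895
  7     1,000.00       935.9567     6,551.6966
  8    26,000.00    24,105.8673   192,846.9385
  Σ                 30,847.2720   219,557.6119
P = 30,847.2720; Macaulay duration = 219,557.6119 / 30,847.2720 = 7.11757 half-year periods = 3.55878 years.
Modified duration = D_Mac / (1 + y) = 3.55878 / 1.0095 = 3.52529 years.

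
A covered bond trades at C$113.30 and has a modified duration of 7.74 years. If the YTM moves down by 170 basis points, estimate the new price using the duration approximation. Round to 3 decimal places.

Duration approximation: ΔP/P ≈ -D_mod · Δy = -7.74 × (-0.017) = +0.131580.
New price ≈ 113.30 × (1 + 0.131580) = 128.208014.

C$128.208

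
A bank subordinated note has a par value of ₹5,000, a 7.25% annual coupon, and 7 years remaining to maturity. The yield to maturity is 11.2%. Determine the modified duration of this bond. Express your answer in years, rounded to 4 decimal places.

5.0139 years

Periodic yield y = 0.112. First find Macaulay duration:
  t   CF        PV=CF/(1+0.112)^t    t·PV
  1       362.50       325.9892       325.9892
  2       362.50       293.1558       586.3115
  3       362.50       263.6293       790.8879
  4       362.50       237.0767       948.3068
  5       362.50       213.1985     1,065.9923
  6       362.50       191.7252     1,150.3514
  7     5,362.50     2,550.5497    17,853.8481
  Σ                  4,075.3244    22,721.6872
P = 4,075.3244; Macaulay duration = 22,721.6872 / 4,075.3244 = 5.57543 years.
Modified duration = D_Mac / (1 + y) = 5.57543 / 1.112 = 5.01388 years.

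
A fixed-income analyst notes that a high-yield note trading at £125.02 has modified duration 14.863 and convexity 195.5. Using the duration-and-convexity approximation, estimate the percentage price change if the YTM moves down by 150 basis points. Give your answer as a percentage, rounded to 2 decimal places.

Duration effect: -D_mod·Δy = -14.863 × (-0.015) = +0.222945
Convexity effect: ½·C·(Δy)² = 0.5 × 195.5 × (-0.015)² = +0.02199375
ΔP/P ≈ +0.222945 + 0.02199375 = +0.24493875
= +24.493875%.

+24.49%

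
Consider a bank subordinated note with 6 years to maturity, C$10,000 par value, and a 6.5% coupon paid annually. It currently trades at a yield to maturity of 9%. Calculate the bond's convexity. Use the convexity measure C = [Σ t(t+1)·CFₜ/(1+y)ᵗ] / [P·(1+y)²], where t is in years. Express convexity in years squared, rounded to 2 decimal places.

With y = 0.09:
  t   CF        PV=CF/(1+0.09)^t    t·PV        t(t+1)·PV
  1       650.00       596.3303       596.3303       1,192.6606
  2       650.00       547.0920     1,094.1840       3,282.5520
  3       650.00       501.9193     1,505.7578       6,023.0311
  4       650.00       460.4764     1,841.9055       9,209.5277
  5       650.00       422.4554     2,112.2770      12,673.6620
  6    10,650.00     6,350.2470    38,101.4822     266,710.3753
  Σ                  8,878.5204    45,251.9368     299,091.8088
P = 8,878.5204.
Convexity = Σ t(t+1)·PV / [P·(1+y)²] = 299,091.8088 / (8,878.5204 × 1.188100) = 28.35378.

28.35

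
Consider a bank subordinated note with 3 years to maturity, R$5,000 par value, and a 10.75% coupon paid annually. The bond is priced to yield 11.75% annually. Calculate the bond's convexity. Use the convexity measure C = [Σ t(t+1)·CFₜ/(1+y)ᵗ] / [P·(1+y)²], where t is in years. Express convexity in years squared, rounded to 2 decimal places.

With y = 0.1175:
  t   CF        PV=CF/(1+0.1175)^t    t·PV        t(t+1)·PV
  1       537.50       480.9843       480.9843         961.9687
  2       537.50       430.4110       860.8221       2,582.4663
  3     5,537.50     3,967.9953    11,903.9858      47,615.9430
  Σ                  4,879.3906    13,245.7922      51,160.3780
P = 4,879.3906.
Convexity = Σ t(t+1)·PV / [P·(1+y)²] = 51,160.3780 / (4,879.3906 × 1.248806) = 8.39601.

8.40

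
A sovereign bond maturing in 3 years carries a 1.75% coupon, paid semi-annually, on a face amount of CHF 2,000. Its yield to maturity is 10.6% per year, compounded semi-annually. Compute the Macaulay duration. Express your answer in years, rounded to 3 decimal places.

2.925 years

Periodic yield y = 0.053. Discount each cash flow and weight by its period:
  t   CF        PV=CF/(1+0.053)^t    t·PV
  1        17.50        16.6192        16.6192
  2        17.50        15.7827        31.5654
  3        17.50        14.9883        44.9650
  4        17.50        14.2339        56.9357
  5        17.50        13.5175        67.5875
  6     2,017.50     1,479.9373     8,879.6238
  Σ                  1,555.0789     9,097.2965
Price P = Σ PV = 1,555.0789.
Macaulay duration = Σ(t·PV) / P = 9,097.2965 / 1,555.0789 = 5.85005 half-year periods.
In years: 5.85005 / 2 = 2.92503 years.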